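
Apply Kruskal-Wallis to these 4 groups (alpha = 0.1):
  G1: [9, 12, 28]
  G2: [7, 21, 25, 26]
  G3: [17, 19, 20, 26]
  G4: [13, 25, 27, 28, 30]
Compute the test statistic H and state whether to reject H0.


Step 1: Combine all N = 16 observations and assign midranks.
sorted (value, group, rank): (7,G2,1), (9,G1,2), (12,G1,3), (13,G4,4), (17,G3,5), (19,G3,6), (20,G3,7), (21,G2,8), (25,G2,9.5), (25,G4,9.5), (26,G2,11.5), (26,G3,11.5), (27,G4,13), (28,G1,14.5), (28,G4,14.5), (30,G4,16)
Step 2: Sum ranks within each group.
R_1 = 19.5 (n_1 = 3)
R_2 = 30 (n_2 = 4)
R_3 = 29.5 (n_3 = 4)
R_4 = 57 (n_4 = 5)
Step 3: H = 12/(N(N+1)) * sum(R_i^2/n_i) - 3(N+1)
     = 12/(16*17) * (19.5^2/3 + 30^2/4 + 29.5^2/4 + 57^2/5) - 3*17
     = 0.044118 * 1219.11 - 51
     = 2.784375.
Step 4: Ties present; correction factor C = 1 - 18/(16^3 - 16) = 0.995588. Corrected H = 2.784375 / 0.995588 = 2.796713.
Step 5: Under H0, H ~ chi^2(3); p-value = 0.424041.
Step 6: alpha = 0.1. fail to reject H0.

H = 2.7967, df = 3, p = 0.424041, fail to reject H0.


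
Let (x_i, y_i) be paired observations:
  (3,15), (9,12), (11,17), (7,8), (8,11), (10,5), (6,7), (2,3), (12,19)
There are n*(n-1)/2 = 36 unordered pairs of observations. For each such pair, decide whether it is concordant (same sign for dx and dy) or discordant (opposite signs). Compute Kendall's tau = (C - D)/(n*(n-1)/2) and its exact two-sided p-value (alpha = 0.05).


Step 1: Enumerate the 36 unordered pairs (i,j) with i<j and classify each by sign(x_j-x_i) * sign(y_j-y_i).
  (1,2):dx=+6,dy=-3->D; (1,3):dx=+8,dy=+2->C; (1,4):dx=+4,dy=-7->D; (1,5):dx=+5,dy=-4->D
  (1,6):dx=+7,dy=-10->D; (1,7):dx=+3,dy=-8->D; (1,8):dx=-1,dy=-12->C; (1,9):dx=+9,dy=+4->C
  (2,3):dx=+2,dy=+5->C; (2,4):dx=-2,dy=-4->C; (2,5):dx=-1,dy=-1->C; (2,6):dx=+1,dy=-7->D
  (2,7):dx=-3,dy=-5->C; (2,8):dx=-7,dy=-9->C; (2,9):dx=+3,dy=+7->C; (3,4):dx=-4,dy=-9->C
  (3,5):dx=-3,dy=-6->C; (3,6):dx=-1,dy=-12->C; (3,7):dx=-5,dy=-10->C; (3,8):dx=-9,dy=-14->C
  (3,9):dx=+1,dy=+2->C; (4,5):dx=+1,dy=+3->C; (4,6):dx=+3,dy=-3->D; (4,7):dx=-1,dy=-1->C
  (4,8):dx=-5,dy=-5->C; (4,9):dx=+5,dy=+11->C; (5,6):dx=+2,dy=-6->D; (5,7):dx=-2,dy=-4->C
  (5,8):dx=-6,dy=-8->C; (5,9):dx=+4,dy=+8->C; (6,7):dx=-4,dy=+2->D; (6,8):dx=-8,dy=-2->C
  (6,9):dx=+2,dy=+14->C; (7,8):dx=-4,dy=-4->C; (7,9):dx=+6,dy=+12->C; (8,9):dx=+10,dy=+16->C
Step 2: C = 27, D = 9, total pairs = 36.
Step 3: tau = (C - D)/(n(n-1)/2) = (27 - 9)/36 = 0.500000.
Step 4: Exact two-sided p-value (enumerate n! = 362880 permutations of y under H0): p = 0.075176.
Step 5: alpha = 0.05. fail to reject H0.

tau_b = 0.5000 (C=27, D=9), p = 0.075176, fail to reject H0.


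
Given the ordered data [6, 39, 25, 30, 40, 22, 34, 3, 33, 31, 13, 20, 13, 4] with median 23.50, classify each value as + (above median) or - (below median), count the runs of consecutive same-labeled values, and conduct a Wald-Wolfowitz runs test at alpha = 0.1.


Step 1: Compute median = 23.50; label A = above, B = below.
Labels in order: BAAAABABAABBBB  (n_A = 7, n_B = 7)
Step 2: Count runs R = 7.
Step 3: Under H0 (random ordering), E[R] = 2*n_A*n_B/(n_A+n_B) + 1 = 2*7*7/14 + 1 = 8.0000.
        Var[R] = 2*n_A*n_B*(2*n_A*n_B - n_A - n_B) / ((n_A+n_B)^2 * (n_A+n_B-1)) = 8232/2548 = 3.2308.
        SD[R] = 1.7974.
Step 4: Continuity-corrected z = (R + 0.5 - E[R]) / SD[R] = (7 + 0.5 - 8.0000) / 1.7974 = -0.2782.
Step 5: Two-sided p-value via normal approximation = 2*(1 - Phi(|z|)) = 0.780879.
Step 6: alpha = 0.1. fail to reject H0.

R = 7, z = -0.2782, p = 0.780879, fail to reject H0.


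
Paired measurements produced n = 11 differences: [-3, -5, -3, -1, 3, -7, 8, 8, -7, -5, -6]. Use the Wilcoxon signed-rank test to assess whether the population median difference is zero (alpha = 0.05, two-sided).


Step 1: Drop any zero differences (none here) and take |d_i|.
|d| = [3, 5, 3, 1, 3, 7, 8, 8, 7, 5, 6]
Step 2: Midrank |d_i| (ties get averaged ranks).
ranks: |3|->3, |5|->5.5, |3|->3, |1|->1, |3|->3, |7|->8.5, |8|->10.5, |8|->10.5, |7|->8.5, |5|->5.5, |6|->7
Step 3: Attach original signs; sum ranks with positive sign and with negative sign.
W+ = 3 + 10.5 + 10.5 = 24
W- = 3 + 5.5 + 3 + 1 + 8.5 + 8.5 + 5.5 + 7 = 42
(Check: W+ + W- = 66 should equal n(n+1)/2 = 66.)
Step 4: Test statistic W = min(W+, W-) = 24.
Step 5: Ties in |d|, so use the tie-corrected normal approximation.
        E[W] = n(n+1)/4 = 11*12/4 = 33.
        Tie groups: |d|=3 (t=3), |d|=5 (t=2), |d|=7 (t=2), |d|=8 (t=2); sum(t^3 - t) = 42.
        Var[W] = n(n+1)(2n+1)/24 - sum(t^3-t)/48 = 3036/24 - 42/48 = 125.625.
        z = (W - E[W]) / sqrt(Var[W]) = (24 - 33) / 11.2083 = -0.8030.
        Two-sided p = 2*Phi(z) = 0.421987.
Step 6: alpha = 0.05. fail to reject H0.

W+ = 24, W- = 42, W = min = 24, p = 0.421987, fail to reject H0.


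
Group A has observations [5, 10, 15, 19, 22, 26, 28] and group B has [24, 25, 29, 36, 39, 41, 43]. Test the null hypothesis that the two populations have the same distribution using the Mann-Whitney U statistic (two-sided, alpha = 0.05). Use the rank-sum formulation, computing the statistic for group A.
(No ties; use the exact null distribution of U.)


Step 1: Combine and sort all 14 observations; assign midranks.
sorted (value, group): (5,X), (10,X), (15,X), (19,X), (22,X), (24,Y), (25,Y), (26,X), (28,X), (29,Y), (36,Y), (39,Y), (41,Y), (43,Y)
ranks: 5->1, 10->2, 15->3, 19->4, 22->5, 24->6, 25->7, 26->8, 28->9, 29->10, 36->11, 39->12, 41->13, 43->14
Step 2: Rank sum for X: R1 = 1 + 2 + 3 + 4 + 5 + 8 + 9 = 32.
Step 3: U_X = R1 - n1(n1+1)/2 = 32 - 7*8/2 = 32 - 28 = 4.
       U_Y = n1*n2 - U_X = 49 - 4 = 45.
Step 4: No ties, so the exact null distribution of U (based on enumerating the C(14,7) = 3432 equally likely rank assignments) gives the two-sided p-value.
Step 5: p-value = 0.006993; compare to alpha = 0.05. reject H0.

U_X = 4, p = 0.006993, reject H0 at alpha = 0.05.


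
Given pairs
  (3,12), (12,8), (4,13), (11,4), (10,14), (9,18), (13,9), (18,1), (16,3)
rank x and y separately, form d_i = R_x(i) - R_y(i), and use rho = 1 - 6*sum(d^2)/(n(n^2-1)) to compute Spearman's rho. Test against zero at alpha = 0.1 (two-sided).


Step 1: Rank x and y separately (midranks; no ties here).
rank(x): 3->1, 12->6, 4->2, 11->5, 10->4, 9->3, 13->7, 18->9, 16->8
rank(y): 12->6, 8->4, 13->7, 4->3, 14->8, 18->9, 9->5, 1->1, 3->2
Step 2: d_i = R_x(i) - R_y(i); compute d_i^2.
  (1-6)^2=25, (6-4)^2=4, (2-7)^2=25, (5-3)^2=4, (4-8)^2=16, (3-9)^2=36, (7-5)^2=4, (9-1)^2=64, (8-2)^2=36
sum(d^2) = 214.
Step 3: rho = 1 - 6*214 / (9*(9^2 - 1)) = 1 - 1284/720 = -0.783333.
Step 4: Under H0, t = rho * sqrt((n-2)/(1-rho^2)) = -3.3341 ~ t(7).
Step 5: Two-sided p-value from the t-distribution with 7 df = 0.012520.
Step 6: alpha = 0.1. reject H0.

rho = -0.7833, p = 0.012520, reject H0 at alpha = 0.1.


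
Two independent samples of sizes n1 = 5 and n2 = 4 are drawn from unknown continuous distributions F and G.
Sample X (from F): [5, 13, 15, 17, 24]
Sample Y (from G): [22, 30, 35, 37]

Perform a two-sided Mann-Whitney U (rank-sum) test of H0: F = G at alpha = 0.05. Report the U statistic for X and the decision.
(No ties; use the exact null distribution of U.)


Step 1: Combine and sort all 9 observations; assign midranks.
sorted (value, group): (5,X), (13,X), (15,X), (17,X), (22,Y), (24,X), (30,Y), (35,Y), (37,Y)
ranks: 5->1, 13->2, 15->3, 17->4, 22->5, 24->6, 30->7, 35->8, 37->9
Step 2: Rank sum for X: R1 = 1 + 2 + 3 + 4 + 6 = 16.
Step 3: U_X = R1 - n1(n1+1)/2 = 16 - 5*6/2 = 16 - 15 = 1.
       U_Y = n1*n2 - U_X = 20 - 1 = 19.
Step 4: No ties, so the exact null distribution of U (based on enumerating the C(9,5) = 126 equally likely rank assignments) gives the two-sided p-value.
Step 5: p-value = 0.031746; compare to alpha = 0.05. reject H0.

U_X = 1, p = 0.031746, reject H0 at alpha = 0.05.


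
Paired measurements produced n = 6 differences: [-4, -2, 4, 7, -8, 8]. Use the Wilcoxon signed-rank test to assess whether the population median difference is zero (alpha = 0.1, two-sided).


Step 1: Drop any zero differences (none here) and take |d_i|.
|d| = [4, 2, 4, 7, 8, 8]
Step 2: Midrank |d_i| (ties get averaged ranks).
ranks: |4|->2.5, |2|->1, |4|->2.5, |7|->4, |8|->5.5, |8|->5.5
Step 3: Attach original signs; sum ranks with positive sign and with negative sign.
W+ = 2.5 + 4 + 5.5 = 12
W- = 2.5 + 1 + 5.5 = 9
(Check: W+ + W- = 21 should equal n(n+1)/2 = 21.)
Step 4: Test statistic W = min(W+, W-) = 9.
Step 5: Ties in |d|, so use the tie-corrected normal approximation.
        E[W] = n(n+1)/4 = 6*7/4 = 10.5.
        Tie groups: |d|=4 (t=2), |d|=8 (t=2); sum(t^3 - t) = 12.
        Var[W] = n(n+1)(2n+1)/24 - sum(t^3-t)/48 = 546/24 - 12/48 = 22.5.
        z = (W - E[W]) / sqrt(Var[W]) = (9 - 10.5) / 4.7434 = -0.3162.
        Two-sided p = 2*Phi(z) = 0.751830.
Step 6: alpha = 0.1. fail to reject H0.

W+ = 12, W- = 9, W = min = 9, p = 0.751830, fail to reject H0.


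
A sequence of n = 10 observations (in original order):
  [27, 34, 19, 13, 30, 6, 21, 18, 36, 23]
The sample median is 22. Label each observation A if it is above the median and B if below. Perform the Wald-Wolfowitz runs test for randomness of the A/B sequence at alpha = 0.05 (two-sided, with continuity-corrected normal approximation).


Step 1: Compute median = 22; label A = above, B = below.
Labels in order: AABBABBBAA  (n_A = 5, n_B = 5)
Step 2: Count runs R = 5.
Step 3: Under H0 (random ordering), E[R] = 2*n_A*n_B/(n_A+n_B) + 1 = 2*5*5/10 + 1 = 6.0000.
        Var[R] = 2*n_A*n_B*(2*n_A*n_B - n_A - n_B) / ((n_A+n_B)^2 * (n_A+n_B-1)) = 2000/900 = 2.2222.
        SD[R] = 1.4907.
Step 4: Continuity-corrected z = (R + 0.5 - E[R]) / SD[R] = (5 + 0.5 - 6.0000) / 1.4907 = -0.3354.
Step 5: Two-sided p-value via normal approximation = 2*(1 - Phi(|z|)) = 0.737316.
Step 6: alpha = 0.05. fail to reject H0.

R = 5, z = -0.3354, p = 0.737316, fail to reject H0.


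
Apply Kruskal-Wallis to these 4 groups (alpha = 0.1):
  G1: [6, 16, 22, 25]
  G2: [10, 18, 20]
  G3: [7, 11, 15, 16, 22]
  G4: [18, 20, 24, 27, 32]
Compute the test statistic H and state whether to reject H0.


Step 1: Combine all N = 17 observations and assign midranks.
sorted (value, group, rank): (6,G1,1), (7,G3,2), (10,G2,3), (11,G3,4), (15,G3,5), (16,G1,6.5), (16,G3,6.5), (18,G2,8.5), (18,G4,8.5), (20,G2,10.5), (20,G4,10.5), (22,G1,12.5), (22,G3,12.5), (24,G4,14), (25,G1,15), (27,G4,16), (32,G4,17)
Step 2: Sum ranks within each group.
R_1 = 35 (n_1 = 4)
R_2 = 22 (n_2 = 3)
R_3 = 30 (n_3 = 5)
R_4 = 66 (n_4 = 5)
Step 3: H = 12/(N(N+1)) * sum(R_i^2/n_i) - 3(N+1)
     = 12/(17*18) * (35^2/4 + 22^2/3 + 30^2/5 + 66^2/5) - 3*18
     = 0.039216 * 1518.78 - 54
     = 5.560131.
Step 4: Ties present; correction factor C = 1 - 24/(17^3 - 17) = 0.995098. Corrected H = 5.560131 / 0.995098 = 5.587521.
Step 5: Under H0, H ~ chi^2(3); p-value = 0.133497.
Step 6: alpha = 0.1. fail to reject H0.

H = 5.5875, df = 3, p = 0.133497, fail to reject H0.


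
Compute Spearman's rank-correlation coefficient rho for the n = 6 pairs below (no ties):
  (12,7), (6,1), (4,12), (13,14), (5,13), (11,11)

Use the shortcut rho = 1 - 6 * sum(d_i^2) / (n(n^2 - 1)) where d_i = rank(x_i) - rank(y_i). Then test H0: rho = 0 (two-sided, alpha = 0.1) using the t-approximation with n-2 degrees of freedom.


Step 1: Rank x and y separately (midranks; no ties here).
rank(x): 12->5, 6->3, 4->1, 13->6, 5->2, 11->4
rank(y): 7->2, 1->1, 12->4, 14->6, 13->5, 11->3
Step 2: d_i = R_x(i) - R_y(i); compute d_i^2.
  (5-2)^2=9, (3-1)^2=4, (1-4)^2=9, (6-6)^2=0, (2-5)^2=9, (4-3)^2=1
sum(d^2) = 32.
Step 3: rho = 1 - 6*32 / (6*(6^2 - 1)) = 1 - 192/210 = 0.085714.
Step 4: Under H0, t = rho * sqrt((n-2)/(1-rho^2)) = 0.1721 ~ t(4).
Step 5: Two-sided p-value from the t-distribution with 4 df = 0.871743.
Step 6: alpha = 0.1. fail to reject H0.

rho = 0.0857, p = 0.871743, fail to reject H0 at alpha = 0.1.


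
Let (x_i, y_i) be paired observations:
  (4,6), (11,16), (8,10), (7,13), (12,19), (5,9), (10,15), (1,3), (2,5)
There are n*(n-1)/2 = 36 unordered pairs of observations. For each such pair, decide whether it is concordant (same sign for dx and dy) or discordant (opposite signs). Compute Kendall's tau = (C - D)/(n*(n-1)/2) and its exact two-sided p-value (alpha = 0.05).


Step 1: Enumerate the 36 unordered pairs (i,j) with i<j and classify each by sign(x_j-x_i) * sign(y_j-y_i).
  (1,2):dx=+7,dy=+10->C; (1,3):dx=+4,dy=+4->C; (1,4):dx=+3,dy=+7->C; (1,5):dx=+8,dy=+13->C
  (1,6):dx=+1,dy=+3->C; (1,7):dx=+6,dy=+9->C; (1,8):dx=-3,dy=-3->C; (1,9):dx=-2,dy=-1->C
  (2,3):dx=-3,dy=-6->C; (2,4):dx=-4,dy=-3->C; (2,5):dx=+1,dy=+3->C; (2,6):dx=-6,dy=-7->C
  (2,7):dx=-1,dy=-1->C; (2,8):dx=-10,dy=-13->C; (2,9):dx=-9,dy=-11->C; (3,4):dx=-1,dy=+3->D
  (3,5):dx=+4,dy=+9->C; (3,6):dx=-3,dy=-1->C; (3,7):dx=+2,dy=+5->C; (3,8):dx=-7,dy=-7->C
  (3,9):dx=-6,dy=-5->C; (4,5):dx=+5,dy=+6->C; (4,6):dx=-2,dy=-4->C; (4,7):dx=+3,dy=+2->C
  (4,8):dx=-6,dy=-10->C; (4,9):dx=-5,dy=-8->C; (5,6):dx=-7,dy=-10->C; (5,7):dx=-2,dy=-4->C
  (5,8):dx=-11,dy=-16->C; (5,9):dx=-10,dy=-14->C; (6,7):dx=+5,dy=+6->C; (6,8):dx=-4,dy=-6->C
  (6,9):dx=-3,dy=-4->C; (7,8):dx=-9,dy=-12->C; (7,9):dx=-8,dy=-10->C; (8,9):dx=+1,dy=+2->C
Step 2: C = 35, D = 1, total pairs = 36.
Step 3: tau = (C - D)/(n(n-1)/2) = (35 - 1)/36 = 0.944444.
Step 4: Exact two-sided p-value (enumerate n! = 362880 permutations of y under H0): p = 0.000050.
Step 5: alpha = 0.05. reject H0.

tau_b = 0.9444 (C=35, D=1), p = 0.000050, reject H0.


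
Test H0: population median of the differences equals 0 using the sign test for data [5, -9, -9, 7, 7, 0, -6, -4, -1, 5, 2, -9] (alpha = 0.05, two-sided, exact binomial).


Step 1: Discard zero differences. Original n = 12; n_eff = number of nonzero differences = 11.
Nonzero differences (with sign): +5, -9, -9, +7, +7, -6, -4, -1, +5, +2, -9
Step 2: Count signs: positive = 5, negative = 6.
Step 3: Under H0: P(positive) = 0.5, so the number of positives S ~ Bin(11, 0.5).
Step 4: Two-sided exact p-value = sum of Bin(11,0.5) probabilities at or below the observed probability = 1.000000.
Step 5: alpha = 0.05. fail to reject H0.

n_eff = 11, pos = 5, neg = 6, p = 1.000000, fail to reject H0.


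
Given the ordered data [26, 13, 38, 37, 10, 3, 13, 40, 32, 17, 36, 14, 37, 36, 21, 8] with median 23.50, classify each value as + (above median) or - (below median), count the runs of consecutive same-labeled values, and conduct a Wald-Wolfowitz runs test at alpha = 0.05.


Step 1: Compute median = 23.50; label A = above, B = below.
Labels in order: ABAABBBAABABAABB  (n_A = 8, n_B = 8)
Step 2: Count runs R = 10.
Step 3: Under H0 (random ordering), E[R] = 2*n_A*n_B/(n_A+n_B) + 1 = 2*8*8/16 + 1 = 9.0000.
        Var[R] = 2*n_A*n_B*(2*n_A*n_B - n_A - n_B) / ((n_A+n_B)^2 * (n_A+n_B-1)) = 14336/3840 = 3.7333.
        SD[R] = 1.9322.
Step 4: Continuity-corrected z = (R - 0.5 - E[R]) / SD[R] = (10 - 0.5 - 9.0000) / 1.9322 = 0.2588.
Step 5: Two-sided p-value via normal approximation = 2*(1 - Phi(|z|)) = 0.795809.
Step 6: alpha = 0.05. fail to reject H0.

R = 10, z = 0.2588, p = 0.795809, fail to reject H0.


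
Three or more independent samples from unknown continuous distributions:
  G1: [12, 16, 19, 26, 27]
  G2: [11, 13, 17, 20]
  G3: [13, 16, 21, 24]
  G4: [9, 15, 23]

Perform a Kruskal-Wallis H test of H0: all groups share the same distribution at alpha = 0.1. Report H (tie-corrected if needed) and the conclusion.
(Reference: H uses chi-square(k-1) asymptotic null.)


Step 1: Combine all N = 16 observations and assign midranks.
sorted (value, group, rank): (9,G4,1), (11,G2,2), (12,G1,3), (13,G2,4.5), (13,G3,4.5), (15,G4,6), (16,G1,7.5), (16,G3,7.5), (17,G2,9), (19,G1,10), (20,G2,11), (21,G3,12), (23,G4,13), (24,G3,14), (26,G1,15), (27,G1,16)
Step 2: Sum ranks within each group.
R_1 = 51.5 (n_1 = 5)
R_2 = 26.5 (n_2 = 4)
R_3 = 38 (n_3 = 4)
R_4 = 20 (n_4 = 3)
Step 3: H = 12/(N(N+1)) * sum(R_i^2/n_i) - 3(N+1)
     = 12/(16*17) * (51.5^2/5 + 26.5^2/4 + 38^2/4 + 20^2/3) - 3*17
     = 0.044118 * 1200.35 - 51
     = 1.956434.
Step 4: Ties present; correction factor C = 1 - 12/(16^3 - 16) = 0.997059. Corrected H = 1.956434 / 0.997059 = 1.962205.
Step 5: Under H0, H ~ chi^2(3); p-value = 0.580288.
Step 6: alpha = 0.1. fail to reject H0.

H = 1.9622, df = 3, p = 0.580288, fail to reject H0.


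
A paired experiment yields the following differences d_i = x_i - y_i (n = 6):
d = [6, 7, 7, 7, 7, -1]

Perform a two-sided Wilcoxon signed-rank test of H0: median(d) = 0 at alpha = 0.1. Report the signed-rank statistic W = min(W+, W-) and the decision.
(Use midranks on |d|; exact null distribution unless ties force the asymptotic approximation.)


Step 1: Drop any zero differences (none here) and take |d_i|.
|d| = [6, 7, 7, 7, 7, 1]
Step 2: Midrank |d_i| (ties get averaged ranks).
ranks: |6|->2, |7|->4.5, |7|->4.5, |7|->4.5, |7|->4.5, |1|->1
Step 3: Attach original signs; sum ranks with positive sign and with negative sign.
W+ = 2 + 4.5 + 4.5 + 4.5 + 4.5 = 20
W- = 1 = 1
(Check: W+ + W- = 21 should equal n(n+1)/2 = 21.)
Step 4: Test statistic W = min(W+, W-) = 1.
Step 5: Ties in |d|, so use the tie-corrected normal approximation.
        E[W] = n(n+1)/4 = 6*7/4 = 10.5.
        Tie groups: |d|=7 (t=4); sum(t^3 - t) = 60.
        Var[W] = n(n+1)(2n+1)/24 - sum(t^3-t)/48 = 546/24 - 60/48 = 21.5.
        z = (W - E[W]) / sqrt(Var[W]) = (1 - 10.5) / 4.6368 = -2.0488.
        Two-sided p = 2*Phi(z) = 0.040479.
Step 6: alpha = 0.1. reject H0.

W+ = 20, W- = 1, W = min = 1, p = 0.040479, reject H0.


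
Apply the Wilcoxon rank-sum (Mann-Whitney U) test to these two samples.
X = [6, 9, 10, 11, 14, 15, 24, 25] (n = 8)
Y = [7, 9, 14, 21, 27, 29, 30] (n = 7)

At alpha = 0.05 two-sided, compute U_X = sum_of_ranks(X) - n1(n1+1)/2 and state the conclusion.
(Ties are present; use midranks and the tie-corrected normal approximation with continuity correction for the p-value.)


Step 1: Combine and sort all 15 observations; assign midranks.
sorted (value, group): (6,X), (7,Y), (9,X), (9,Y), (10,X), (11,X), (14,X), (14,Y), (15,X), (21,Y), (24,X), (25,X), (27,Y), (29,Y), (30,Y)
ranks: 6->1, 7->2, 9->3.5, 9->3.5, 10->5, 11->6, 14->7.5, 14->7.5, 15->9, 21->10, 24->11, 25->12, 27->13, 29->14, 30->15
Step 2: Rank sum for X: R1 = 1 + 3.5 + 5 + 6 + 7.5 + 9 + 11 + 12 = 55.
Step 3: U_X = R1 - n1(n1+1)/2 = 55 - 8*9/2 = 55 - 36 = 19.
       U_Y = n1*n2 - U_X = 56 - 19 = 37.
Step 4: Ties are present, so use the tie-corrected normal approximation (with continuity correction) for the p-value.
Step 5: p-value = 0.324405; compare to alpha = 0.05. fail to reject H0.

U_X = 19, p = 0.324405, fail to reject H0 at alpha = 0.05.


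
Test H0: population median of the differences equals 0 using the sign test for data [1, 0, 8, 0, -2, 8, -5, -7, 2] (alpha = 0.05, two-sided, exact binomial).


Step 1: Discard zero differences. Original n = 9; n_eff = number of nonzero differences = 7.
Nonzero differences (with sign): +1, +8, -2, +8, -5, -7, +2
Step 2: Count signs: positive = 4, negative = 3.
Step 3: Under H0: P(positive) = 0.5, so the number of positives S ~ Bin(7, 0.5).
Step 4: Two-sided exact p-value = sum of Bin(7,0.5) probabilities at or below the observed probability = 1.000000.
Step 5: alpha = 0.05. fail to reject H0.

n_eff = 7, pos = 4, neg = 3, p = 1.000000, fail to reject H0.


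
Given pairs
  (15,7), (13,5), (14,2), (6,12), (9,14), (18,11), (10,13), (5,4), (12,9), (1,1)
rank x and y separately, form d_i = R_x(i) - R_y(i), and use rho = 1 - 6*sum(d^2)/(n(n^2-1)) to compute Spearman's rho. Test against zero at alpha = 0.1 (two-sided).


Step 1: Rank x and y separately (midranks; no ties here).
rank(x): 15->9, 13->7, 14->8, 6->3, 9->4, 18->10, 10->5, 5->2, 12->6, 1->1
rank(y): 7->5, 5->4, 2->2, 12->8, 14->10, 11->7, 13->9, 4->3, 9->6, 1->1
Step 2: d_i = R_x(i) - R_y(i); compute d_i^2.
  (9-5)^2=16, (7-4)^2=9, (8-2)^2=36, (3-8)^2=25, (4-10)^2=36, (10-7)^2=9, (5-9)^2=16, (2-3)^2=1, (6-6)^2=0, (1-1)^2=0
sum(d^2) = 148.
Step 3: rho = 1 - 6*148 / (10*(10^2 - 1)) = 1 - 888/990 = 0.103030.
Step 4: Under H0, t = rho * sqrt((n-2)/(1-rho^2)) = 0.2930 ~ t(8).
Step 5: Two-sided p-value from the t-distribution with 8 df = 0.776998.
Step 6: alpha = 0.1. fail to reject H0.

rho = 0.1030, p = 0.776998, fail to reject H0 at alpha = 0.1.


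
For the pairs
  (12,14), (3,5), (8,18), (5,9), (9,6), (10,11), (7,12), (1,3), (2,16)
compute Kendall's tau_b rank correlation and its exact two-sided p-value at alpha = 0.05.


Step 1: Enumerate the 36 unordered pairs (i,j) with i<j and classify each by sign(x_j-x_i) * sign(y_j-y_i).
  (1,2):dx=-9,dy=-9->C; (1,3):dx=-4,dy=+4->D; (1,4):dx=-7,dy=-5->C; (1,5):dx=-3,dy=-8->C
  (1,6):dx=-2,dy=-3->C; (1,7):dx=-5,dy=-2->C; (1,8):dx=-11,dy=-11->C; (1,9):dx=-10,dy=+2->D
  (2,3):dx=+5,dy=+13->C; (2,4):dx=+2,dy=+4->C; (2,5):dx=+6,dy=+1->C; (2,6):dx=+7,dy=+6->C
  (2,7):dx=+4,dy=+7->C; (2,8):dx=-2,dy=-2->C; (2,9):dx=-1,dy=+11->D; (3,4):dx=-3,dy=-9->C
  (3,5):dx=+1,dy=-12->D; (3,6):dx=+2,dy=-7->D; (3,7):dx=-1,dy=-6->C; (3,8):dx=-7,dy=-15->C
  (3,9):dx=-6,dy=-2->C; (4,5):dx=+4,dy=-3->D; (4,6):dx=+5,dy=+2->C; (4,7):dx=+2,dy=+3->C
  (4,8):dx=-4,dy=-6->C; (4,9):dx=-3,dy=+7->D; (5,6):dx=+1,dy=+5->C; (5,7):dx=-2,dy=+6->D
  (5,8):dx=-8,dy=-3->C; (5,9):dx=-7,dy=+10->D; (6,7):dx=-3,dy=+1->D; (6,8):dx=-9,dy=-8->C
  (6,9):dx=-8,dy=+5->D; (7,8):dx=-6,dy=-9->C; (7,9):dx=-5,dy=+4->D; (8,9):dx=+1,dy=+13->C
Step 2: C = 24, D = 12, total pairs = 36.
Step 3: tau = (C - D)/(n(n-1)/2) = (24 - 12)/36 = 0.333333.
Step 4: Exact two-sided p-value (enumerate n! = 362880 permutations of y under H0): p = 0.259518.
Step 5: alpha = 0.05. fail to reject H0.

tau_b = 0.3333 (C=24, D=12), p = 0.259518, fail to reject H0.


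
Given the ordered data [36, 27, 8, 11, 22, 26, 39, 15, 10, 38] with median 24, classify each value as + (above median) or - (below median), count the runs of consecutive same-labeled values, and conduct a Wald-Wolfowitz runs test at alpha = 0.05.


Step 1: Compute median = 24; label A = above, B = below.
Labels in order: AABBBAABBA  (n_A = 5, n_B = 5)
Step 2: Count runs R = 5.
Step 3: Under H0 (random ordering), E[R] = 2*n_A*n_B/(n_A+n_B) + 1 = 2*5*5/10 + 1 = 6.0000.
        Var[R] = 2*n_A*n_B*(2*n_A*n_B - n_A - n_B) / ((n_A+n_B)^2 * (n_A+n_B-1)) = 2000/900 = 2.2222.
        SD[R] = 1.4907.
Step 4: Continuity-corrected z = (R + 0.5 - E[R]) / SD[R] = (5 + 0.5 - 6.0000) / 1.4907 = -0.3354.
Step 5: Two-sided p-value via normal approximation = 2*(1 - Phi(|z|)) = 0.737316.
Step 6: alpha = 0.05. fail to reject H0.

R = 5, z = -0.3354, p = 0.737316, fail to reject H0.


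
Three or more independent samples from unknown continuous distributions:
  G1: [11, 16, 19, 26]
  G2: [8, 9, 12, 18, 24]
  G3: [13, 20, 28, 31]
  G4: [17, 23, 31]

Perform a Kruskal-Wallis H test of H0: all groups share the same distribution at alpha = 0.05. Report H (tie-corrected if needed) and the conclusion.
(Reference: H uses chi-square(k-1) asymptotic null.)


Step 1: Combine all N = 16 observations and assign midranks.
sorted (value, group, rank): (8,G2,1), (9,G2,2), (11,G1,3), (12,G2,4), (13,G3,5), (16,G1,6), (17,G4,7), (18,G2,8), (19,G1,9), (20,G3,10), (23,G4,11), (24,G2,12), (26,G1,13), (28,G3,14), (31,G3,15.5), (31,G4,15.5)
Step 2: Sum ranks within each group.
R_1 = 31 (n_1 = 4)
R_2 = 27 (n_2 = 5)
R_3 = 44.5 (n_3 = 4)
R_4 = 33.5 (n_4 = 3)
Step 3: H = 12/(N(N+1)) * sum(R_i^2/n_i) - 3(N+1)
     = 12/(16*17) * (31^2/4 + 27^2/5 + 44.5^2/4 + 33.5^2/3) - 3*17
     = 0.044118 * 1255.2 - 51
     = 4.376287.
Step 4: Ties present; correction factor C = 1 - 6/(16^3 - 16) = 0.998529. Corrected H = 4.376287 / 0.998529 = 4.382732.
Step 5: Under H0, H ~ chi^2(3); p-value = 0.222992.
Step 6: alpha = 0.05. fail to reject H0.

H = 4.3827, df = 3, p = 0.222992, fail to reject H0.


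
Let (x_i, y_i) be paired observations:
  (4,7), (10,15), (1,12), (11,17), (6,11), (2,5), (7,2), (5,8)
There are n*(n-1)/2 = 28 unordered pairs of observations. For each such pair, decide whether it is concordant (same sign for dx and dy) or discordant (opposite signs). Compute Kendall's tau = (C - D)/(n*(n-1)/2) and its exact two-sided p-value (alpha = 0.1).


Step 1: Enumerate the 28 unordered pairs (i,j) with i<j and classify each by sign(x_j-x_i) * sign(y_j-y_i).
  (1,2):dx=+6,dy=+8->C; (1,3):dx=-3,dy=+5->D; (1,4):dx=+7,dy=+10->C; (1,5):dx=+2,dy=+4->C
  (1,6):dx=-2,dy=-2->C; (1,7):dx=+3,dy=-5->D; (1,8):dx=+1,dy=+1->C; (2,3):dx=-9,dy=-3->C
  (2,4):dx=+1,dy=+2->C; (2,5):dx=-4,dy=-4->C; (2,6):dx=-8,dy=-10->C; (2,7):dx=-3,dy=-13->C
  (2,8):dx=-5,dy=-7->C; (3,4):dx=+10,dy=+5->C; (3,5):dx=+5,dy=-1->D; (3,6):dx=+1,dy=-7->D
  (3,7):dx=+6,dy=-10->D; (3,8):dx=+4,dy=-4->D; (4,5):dx=-5,dy=-6->C; (4,6):dx=-9,dy=-12->C
  (4,7):dx=-4,dy=-15->C; (4,8):dx=-6,dy=-9->C; (5,6):dx=-4,dy=-6->C; (5,7):dx=+1,dy=-9->D
  (5,8):dx=-1,dy=-3->C; (6,7):dx=+5,dy=-3->D; (6,8):dx=+3,dy=+3->C; (7,8):dx=-2,dy=+6->D
Step 2: C = 19, D = 9, total pairs = 28.
Step 3: tau = (C - D)/(n(n-1)/2) = (19 - 9)/28 = 0.357143.
Step 4: Exact two-sided p-value (enumerate n! = 40320 permutations of y under H0): p = 0.275099.
Step 5: alpha = 0.1. fail to reject H0.

tau_b = 0.3571 (C=19, D=9), p = 0.275099, fail to reject H0.


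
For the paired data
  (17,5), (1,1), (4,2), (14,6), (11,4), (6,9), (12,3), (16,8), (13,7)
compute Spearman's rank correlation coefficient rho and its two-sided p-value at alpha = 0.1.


Step 1: Rank x and y separately (midranks; no ties here).
rank(x): 17->9, 1->1, 4->2, 14->7, 11->4, 6->3, 12->5, 16->8, 13->6
rank(y): 5->5, 1->1, 2->2, 6->6, 4->4, 9->9, 3->3, 8->8, 7->7
Step 2: d_i = R_x(i) - R_y(i); compute d_i^2.
  (9-5)^2=16, (1-1)^2=0, (2-2)^2=0, (7-6)^2=1, (4-4)^2=0, (3-9)^2=36, (5-3)^2=4, (8-8)^2=0, (6-7)^2=1
sum(d^2) = 58.
Step 3: rho = 1 - 6*58 / (9*(9^2 - 1)) = 1 - 348/720 = 0.516667.
Step 4: Under H0, t = rho * sqrt((n-2)/(1-rho^2)) = 1.5966 ~ t(7).
Step 5: Two-sided p-value from the t-distribution with 7 df = 0.154390.
Step 6: alpha = 0.1. fail to reject H0.

rho = 0.5167, p = 0.154390, fail to reject H0 at alpha = 0.1.


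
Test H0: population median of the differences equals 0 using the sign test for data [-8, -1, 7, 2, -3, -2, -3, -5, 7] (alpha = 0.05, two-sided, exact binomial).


Step 1: Discard zero differences. Original n = 9; n_eff = number of nonzero differences = 9.
Nonzero differences (with sign): -8, -1, +7, +2, -3, -2, -3, -5, +7
Step 2: Count signs: positive = 3, negative = 6.
Step 3: Under H0: P(positive) = 0.5, so the number of positives S ~ Bin(9, 0.5).
Step 4: Two-sided exact p-value = sum of Bin(9,0.5) probabilities at or below the observed probability = 0.507812.
Step 5: alpha = 0.05. fail to reject H0.

n_eff = 9, pos = 3, neg = 6, p = 0.507812, fail to reject H0.


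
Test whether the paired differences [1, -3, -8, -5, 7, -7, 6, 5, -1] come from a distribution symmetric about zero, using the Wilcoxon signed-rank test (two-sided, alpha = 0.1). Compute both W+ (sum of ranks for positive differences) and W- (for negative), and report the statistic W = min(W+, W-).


Step 1: Drop any zero differences (none here) and take |d_i|.
|d| = [1, 3, 8, 5, 7, 7, 6, 5, 1]
Step 2: Midrank |d_i| (ties get averaged ranks).
ranks: |1|->1.5, |3|->3, |8|->9, |5|->4.5, |7|->7.5, |7|->7.5, |6|->6, |5|->4.5, |1|->1.5
Step 3: Attach original signs; sum ranks with positive sign and with negative sign.
W+ = 1.5 + 7.5 + 6 + 4.5 = 19.5
W- = 3 + 9 + 4.5 + 7.5 + 1.5 = 25.5
(Check: W+ + W- = 45 should equal n(n+1)/2 = 45.)
Step 4: Test statistic W = min(W+, W-) = 19.5.
Step 5: Ties in |d|, so use the tie-corrected normal approximation.
        E[W] = n(n+1)/4 = 9*10/4 = 22.5.
        Tie groups: |d|=1 (t=2), |d|=5 (t=2), |d|=7 (t=2); sum(t^3 - t) = 18.
        Var[W] = n(n+1)(2n+1)/24 - sum(t^3-t)/48 = 1710/24 - 18/48 = 70.875.
        z = (W - E[W]) / sqrt(Var[W]) = (19.5 - 22.5) / 8.4187 = -0.3563.
        Two-sided p = 2*Phi(z) = 0.721580.
Step 6: alpha = 0.1. fail to reject H0.

W+ = 19.5, W- = 25.5, W = min = 19.5, p = 0.721580, fail to reject H0.


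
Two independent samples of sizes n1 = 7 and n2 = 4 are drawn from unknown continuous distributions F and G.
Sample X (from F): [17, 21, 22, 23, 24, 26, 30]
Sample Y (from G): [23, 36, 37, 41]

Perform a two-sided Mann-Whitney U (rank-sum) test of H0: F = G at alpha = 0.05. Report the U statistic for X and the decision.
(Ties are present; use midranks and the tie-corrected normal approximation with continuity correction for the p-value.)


Step 1: Combine and sort all 11 observations; assign midranks.
sorted (value, group): (17,X), (21,X), (22,X), (23,X), (23,Y), (24,X), (26,X), (30,X), (36,Y), (37,Y), (41,Y)
ranks: 17->1, 21->2, 22->3, 23->4.5, 23->4.5, 24->6, 26->7, 30->8, 36->9, 37->10, 41->11
Step 2: Rank sum for X: R1 = 1 + 2 + 3 + 4.5 + 6 + 7 + 8 = 31.5.
Step 3: U_X = R1 - n1(n1+1)/2 = 31.5 - 7*8/2 = 31.5 - 28 = 3.5.
       U_Y = n1*n2 - U_X = 28 - 3.5 = 24.5.
Step 4: Ties are present, so use the tie-corrected normal approximation (with continuity correction) for the p-value.
Step 5: p-value = 0.058207; compare to alpha = 0.05. fail to reject H0.

U_X = 3.5, p = 0.058207, fail to reject H0 at alpha = 0.05.


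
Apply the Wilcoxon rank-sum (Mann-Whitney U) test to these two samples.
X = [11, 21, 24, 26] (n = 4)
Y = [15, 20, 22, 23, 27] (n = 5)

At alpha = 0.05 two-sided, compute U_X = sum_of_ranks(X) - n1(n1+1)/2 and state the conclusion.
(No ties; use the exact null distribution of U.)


Step 1: Combine and sort all 9 observations; assign midranks.
sorted (value, group): (11,X), (15,Y), (20,Y), (21,X), (22,Y), (23,Y), (24,X), (26,X), (27,Y)
ranks: 11->1, 15->2, 20->3, 21->4, 22->5, 23->6, 24->7, 26->8, 27->9
Step 2: Rank sum for X: R1 = 1 + 4 + 7 + 8 = 20.
Step 3: U_X = R1 - n1(n1+1)/2 = 20 - 4*5/2 = 20 - 10 = 10.
       U_Y = n1*n2 - U_X = 20 - 10 = 10.
Step 4: No ties, so the exact null distribution of U (based on enumerating the C(9,4) = 126 equally likely rank assignments) gives the two-sided p-value.
Step 5: p-value = 1.000000; compare to alpha = 0.05. fail to reject H0.

U_X = 10, p = 1.000000, fail to reject H0 at alpha = 0.05.


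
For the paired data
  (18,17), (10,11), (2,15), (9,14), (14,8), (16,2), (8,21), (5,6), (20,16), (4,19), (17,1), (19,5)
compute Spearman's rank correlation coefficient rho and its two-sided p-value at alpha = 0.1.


Step 1: Rank x and y separately (midranks; no ties here).
rank(x): 18->10, 10->6, 2->1, 9->5, 14->7, 16->8, 8->4, 5->3, 20->12, 4->2, 17->9, 19->11
rank(y): 17->10, 11->6, 15->8, 14->7, 8->5, 2->2, 21->12, 6->4, 16->9, 19->11, 1->1, 5->3
Step 2: d_i = R_x(i) - R_y(i); compute d_i^2.
  (10-10)^2=0, (6-6)^2=0, (1-8)^2=49, (5-7)^2=4, (7-5)^2=4, (8-2)^2=36, (4-12)^2=64, (3-4)^2=1, (12-9)^2=9, (2-11)^2=81, (9-1)^2=64, (11-3)^2=64
sum(d^2) = 376.
Step 3: rho = 1 - 6*376 / (12*(12^2 - 1)) = 1 - 2256/1716 = -0.314685.
Step 4: Under H0, t = rho * sqrt((n-2)/(1-rho^2)) = -1.0484 ~ t(10).
Step 5: Two-sided p-value from the t-distribution with 10 df = 0.319139.
Step 6: alpha = 0.1. fail to reject H0.

rho = -0.3147, p = 0.319139, fail to reject H0 at alpha = 0.1.


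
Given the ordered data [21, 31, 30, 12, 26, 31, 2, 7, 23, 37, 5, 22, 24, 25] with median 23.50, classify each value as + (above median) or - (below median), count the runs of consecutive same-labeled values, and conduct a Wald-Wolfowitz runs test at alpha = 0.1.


Step 1: Compute median = 23.50; label A = above, B = below.
Labels in order: BAABAABBBABBAA  (n_A = 7, n_B = 7)
Step 2: Count runs R = 8.
Step 3: Under H0 (random ordering), E[R] = 2*n_A*n_B/(n_A+n_B) + 1 = 2*7*7/14 + 1 = 8.0000.
        Var[R] = 2*n_A*n_B*(2*n_A*n_B - n_A - n_B) / ((n_A+n_B)^2 * (n_A+n_B-1)) = 8232/2548 = 3.2308.
        SD[R] = 1.7974.
Step 4: R = E[R], so z = 0 with no continuity correction.
Step 5: Two-sided p-value via normal approximation = 2*(1 - Phi(|z|)) = 1.000000.
Step 6: alpha = 0.1. fail to reject H0.

R = 8, z = 0.0000, p = 1.000000, fail to reject H0.


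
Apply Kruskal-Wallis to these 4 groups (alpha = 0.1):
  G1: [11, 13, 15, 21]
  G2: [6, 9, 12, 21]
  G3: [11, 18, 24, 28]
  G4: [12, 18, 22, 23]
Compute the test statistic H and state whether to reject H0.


Step 1: Combine all N = 16 observations and assign midranks.
sorted (value, group, rank): (6,G2,1), (9,G2,2), (11,G1,3.5), (11,G3,3.5), (12,G2,5.5), (12,G4,5.5), (13,G1,7), (15,G1,8), (18,G3,9.5), (18,G4,9.5), (21,G1,11.5), (21,G2,11.5), (22,G4,13), (23,G4,14), (24,G3,15), (28,G3,16)
Step 2: Sum ranks within each group.
R_1 = 30 (n_1 = 4)
R_2 = 20 (n_2 = 4)
R_3 = 44 (n_3 = 4)
R_4 = 42 (n_4 = 4)
Step 3: H = 12/(N(N+1)) * sum(R_i^2/n_i) - 3(N+1)
     = 12/(16*17) * (30^2/4 + 20^2/4 + 44^2/4 + 42^2/4) - 3*17
     = 0.044118 * 1250 - 51
     = 4.147059.
Step 4: Ties present; correction factor C = 1 - 24/(16^3 - 16) = 0.994118. Corrected H = 4.147059 / 0.994118 = 4.171598.
Step 5: Under H0, H ~ chi^2(3); p-value = 0.243521.
Step 6: alpha = 0.1. fail to reject H0.

H = 4.1716, df = 3, p = 0.243521, fail to reject H0.


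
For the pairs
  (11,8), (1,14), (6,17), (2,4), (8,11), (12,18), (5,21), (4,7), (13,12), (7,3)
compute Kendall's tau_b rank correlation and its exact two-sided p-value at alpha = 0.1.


Step 1: Enumerate the 45 unordered pairs (i,j) with i<j and classify each by sign(x_j-x_i) * sign(y_j-y_i).
  (1,2):dx=-10,dy=+6->D; (1,3):dx=-5,dy=+9->D; (1,4):dx=-9,dy=-4->C; (1,5):dx=-3,dy=+3->D
  (1,6):dx=+1,dy=+10->C; (1,7):dx=-6,dy=+13->D; (1,8):dx=-7,dy=-1->C; (1,9):dx=+2,dy=+4->C
  (1,10):dx=-4,dy=-5->C; (2,3):dx=+5,dy=+3->C; (2,4):dx=+1,dy=-10->D; (2,5):dx=+7,dy=-3->D
  (2,6):dx=+11,dy=+4->C; (2,7):dx=+4,dy=+7->C; (2,8):dx=+3,dy=-7->D; (2,9):dx=+12,dy=-2->D
  (2,10):dx=+6,dy=-11->D; (3,4):dx=-4,dy=-13->C; (3,5):dx=+2,dy=-6->D; (3,6):dx=+6,dy=+1->C
  (3,7):dx=-1,dy=+4->D; (3,8):dx=-2,dy=-10->C; (3,9):dx=+7,dy=-5->D; (3,10):dx=+1,dy=-14->D
  (4,5):dx=+6,dy=+7->C; (4,6):dx=+10,dy=+14->C; (4,7):dx=+3,dy=+17->C; (4,8):dx=+2,dy=+3->C
  (4,9):dx=+11,dy=+8->C; (4,10):dx=+5,dy=-1->D; (5,6):dx=+4,dy=+7->C; (5,7):dx=-3,dy=+10->D
  (5,8):dx=-4,dy=-4->C; (5,9):dx=+5,dy=+1->C; (5,10):dx=-1,dy=-8->C; (6,7):dx=-7,dy=+3->D
  (6,8):dx=-8,dy=-11->C; (6,9):dx=+1,dy=-6->D; (6,10):dx=-5,dy=-15->C; (7,8):dx=-1,dy=-14->C
  (7,9):dx=+8,dy=-9->D; (7,10):dx=+2,dy=-18->D; (8,9):dx=+9,dy=+5->C; (8,10):dx=+3,dy=-4->D
  (9,10):dx=-6,dy=-9->C
Step 2: C = 25, D = 20, total pairs = 45.
Step 3: tau = (C - D)/(n(n-1)/2) = (25 - 20)/45 = 0.111111.
Step 4: Exact two-sided p-value (enumerate n! = 3628800 permutations of y under H0): p = 0.727490.
Step 5: alpha = 0.1. fail to reject H0.

tau_b = 0.1111 (C=25, D=20), p = 0.727490, fail to reject H0.


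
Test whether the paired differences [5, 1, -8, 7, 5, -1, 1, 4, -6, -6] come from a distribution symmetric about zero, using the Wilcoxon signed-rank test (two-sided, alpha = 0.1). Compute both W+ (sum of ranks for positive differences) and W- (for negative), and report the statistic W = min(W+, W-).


Step 1: Drop any zero differences (none here) and take |d_i|.
|d| = [5, 1, 8, 7, 5, 1, 1, 4, 6, 6]
Step 2: Midrank |d_i| (ties get averaged ranks).
ranks: |5|->5.5, |1|->2, |8|->10, |7|->9, |5|->5.5, |1|->2, |1|->2, |4|->4, |6|->7.5, |6|->7.5
Step 3: Attach original signs; sum ranks with positive sign and with negative sign.
W+ = 5.5 + 2 + 9 + 5.5 + 2 + 4 = 28
W- = 10 + 2 + 7.5 + 7.5 = 27
(Check: W+ + W- = 55 should equal n(n+1)/2 = 55.)
Step 4: Test statistic W = min(W+, W-) = 27.
Step 5: Ties in |d|, so use the tie-corrected normal approximation.
        E[W] = n(n+1)/4 = 10*11/4 = 27.5.
        Tie groups: |d|=1 (t=3), |d|=5 (t=2), |d|=6 (t=2); sum(t^3 - t) = 36.
        Var[W] = n(n+1)(2n+1)/24 - sum(t^3-t)/48 = 2310/24 - 36/48 = 95.5.
        z = (W - E[W]) / sqrt(Var[W]) = (27 - 27.5) / 9.7724 = -0.0512.
        Two-sided p = 2*Phi(z) = 0.959194.
Step 6: alpha = 0.1. fail to reject H0.

W+ = 28, W- = 27, W = min = 27, p = 0.959194, fail to reject H0.


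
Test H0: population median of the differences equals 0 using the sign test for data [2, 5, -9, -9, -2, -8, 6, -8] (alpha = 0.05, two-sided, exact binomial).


Step 1: Discard zero differences. Original n = 8; n_eff = number of nonzero differences = 8.
Nonzero differences (with sign): +2, +5, -9, -9, -2, -8, +6, -8
Step 2: Count signs: positive = 3, negative = 5.
Step 3: Under H0: P(positive) = 0.5, so the number of positives S ~ Bin(8, 0.5).
Step 4: Two-sided exact p-value = sum of Bin(8,0.5) probabilities at or below the observed probability = 0.726562.
Step 5: alpha = 0.05. fail to reject H0.

n_eff = 8, pos = 3, neg = 5, p = 0.726562, fail to reject H0.


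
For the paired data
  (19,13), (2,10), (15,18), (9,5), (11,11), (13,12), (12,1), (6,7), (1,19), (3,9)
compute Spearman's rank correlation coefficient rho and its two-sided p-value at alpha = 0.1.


Step 1: Rank x and y separately (midranks; no ties here).
rank(x): 19->10, 2->2, 15->9, 9->5, 11->6, 13->8, 12->7, 6->4, 1->1, 3->3
rank(y): 13->8, 10->5, 18->9, 5->2, 11->6, 12->7, 1->1, 7->3, 19->10, 9->4
Step 2: d_i = R_x(i) - R_y(i); compute d_i^2.
  (10-8)^2=4, (2-5)^2=9, (9-9)^2=0, (5-2)^2=9, (6-6)^2=0, (8-7)^2=1, (7-1)^2=36, (4-3)^2=1, (1-10)^2=81, (3-4)^2=1
sum(d^2) = 142.
Step 3: rho = 1 - 6*142 / (10*(10^2 - 1)) = 1 - 852/990 = 0.139394.
Step 4: Under H0, t = rho * sqrt((n-2)/(1-rho^2)) = 0.3982 ~ t(8).
Step 5: Two-sided p-value from the t-distribution with 8 df = 0.700932.
Step 6: alpha = 0.1. fail to reject H0.

rho = 0.1394, p = 0.700932, fail to reject H0 at alpha = 0.1.


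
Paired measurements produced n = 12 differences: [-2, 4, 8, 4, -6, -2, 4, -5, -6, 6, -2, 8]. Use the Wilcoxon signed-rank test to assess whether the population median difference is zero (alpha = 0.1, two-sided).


Step 1: Drop any zero differences (none here) and take |d_i|.
|d| = [2, 4, 8, 4, 6, 2, 4, 5, 6, 6, 2, 8]
Step 2: Midrank |d_i| (ties get averaged ranks).
ranks: |2|->2, |4|->5, |8|->11.5, |4|->5, |6|->9, |2|->2, |4|->5, |5|->7, |6|->9, |6|->9, |2|->2, |8|->11.5
Step 3: Attach original signs; sum ranks with positive sign and with negative sign.
W+ = 5 + 11.5 + 5 + 5 + 9 + 11.5 = 47
W- = 2 + 9 + 2 + 7 + 9 + 2 = 31
(Check: W+ + W- = 78 should equal n(n+1)/2 = 78.)
Step 4: Test statistic W = min(W+, W-) = 31.
Step 5: Ties in |d|, so use the tie-corrected normal approximation.
        E[W] = n(n+1)/4 = 12*13/4 = 39.
        Tie groups: |d|=2 (t=3), |d|=4 (t=3), |d|=6 (t=3), |d|=8 (t=2); sum(t^3 - t) = 78.
        Var[W] = n(n+1)(2n+1)/24 - sum(t^3-t)/48 = 3900/24 - 78/48 = 160.875.
        z = (W - E[W]) / sqrt(Var[W]) = (31 - 39) / 12.6837 = -0.6307.
        Two-sided p = 2*Phi(z) = 0.528215.
Step 6: alpha = 0.1. fail to reject H0.

W+ = 47, W- = 31, W = min = 31, p = 0.528215, fail to reject H0.


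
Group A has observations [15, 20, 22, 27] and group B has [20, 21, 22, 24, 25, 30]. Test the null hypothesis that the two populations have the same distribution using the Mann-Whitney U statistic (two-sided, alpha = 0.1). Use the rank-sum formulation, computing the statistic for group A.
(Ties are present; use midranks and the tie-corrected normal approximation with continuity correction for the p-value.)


Step 1: Combine and sort all 10 observations; assign midranks.
sorted (value, group): (15,X), (20,X), (20,Y), (21,Y), (22,X), (22,Y), (24,Y), (25,Y), (27,X), (30,Y)
ranks: 15->1, 20->2.5, 20->2.5, 21->4, 22->5.5, 22->5.5, 24->7, 25->8, 27->9, 30->10
Step 2: Rank sum for X: R1 = 1 + 2.5 + 5.5 + 9 = 18.
Step 3: U_X = R1 - n1(n1+1)/2 = 18 - 4*5/2 = 18 - 10 = 8.
       U_Y = n1*n2 - U_X = 24 - 8 = 16.
Step 4: Ties are present, so use the tie-corrected normal approximation (with continuity correction) for the p-value.
Step 5: p-value = 0.452793; compare to alpha = 0.1. fail to reject H0.

U_X = 8, p = 0.452793, fail to reject H0 at alpha = 0.1.


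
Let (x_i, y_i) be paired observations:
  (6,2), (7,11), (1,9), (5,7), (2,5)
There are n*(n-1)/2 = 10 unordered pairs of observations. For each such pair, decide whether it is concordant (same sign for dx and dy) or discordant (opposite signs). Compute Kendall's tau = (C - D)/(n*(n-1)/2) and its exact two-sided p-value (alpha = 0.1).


Step 1: Enumerate the 10 unordered pairs (i,j) with i<j and classify each by sign(x_j-x_i) * sign(y_j-y_i).
  (1,2):dx=+1,dy=+9->C; (1,3):dx=-5,dy=+7->D; (1,4):dx=-1,dy=+5->D; (1,5):dx=-4,dy=+3->D
  (2,3):dx=-6,dy=-2->C; (2,4):dx=-2,dy=-4->C; (2,5):dx=-5,dy=-6->C; (3,4):dx=+4,dy=-2->D
  (3,5):dx=+1,dy=-4->D; (4,5):dx=-3,dy=-2->C
Step 2: C = 5, D = 5, total pairs = 10.
Step 3: tau = (C - D)/(n(n-1)/2) = (5 - 5)/10 = 0.000000.
Step 4: Exact two-sided p-value (enumerate n! = 120 permutations of y under H0): p = 1.000000.
Step 5: alpha = 0.1. fail to reject H0.

tau_b = 0.0000 (C=5, D=5), p = 1.000000, fail to reject H0.
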